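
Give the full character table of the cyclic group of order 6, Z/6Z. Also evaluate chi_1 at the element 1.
Character table of Z/6Z (irreps indexed chi_0,...,chi_5 with chi_k(m) = zeta_6^(k*m), zeta_6 = exp(2*pi*i/6)):
  irrep \ class  {0} (size 1)  {1} (size 1)    {2} (size 1)    {3} (size 1)  {4} (size 1)    {5} (size 1)  
  chi_0          1             1               1               1             1               1             
  chi_1          1             exp(I*pi/3)     exp(2*I*pi/3)   -1            exp(-2*I*pi/3)  exp(-I*pi/3)  
  chi_2          1             exp(2*I*pi/3)   exp(-2*I*pi/3)  1             exp(2*I*pi/3)   exp(-2*I*pi/3)
  chi_3          1             -1              1               -1            1               -1            
  chi_4          1             exp(-2*I*pi/3)  exp(2*I*pi/3)   1             exp(-2*I*pi/3)  exp(2*I*pi/3) 
  chi_5          1             exp(-I*pi/3)    exp(-2*I*pi/3)  -1            exp(2*I*pi/3)   exp(I*pi/3)   

Spot check: chi_1(1) = zeta_6^(1*1) = zeta_6^1 = exp(I*pi/3).

Proof sketch: Z/6Z is abelian, so all 6 irreducible complex representations are 1-dimensional. They are given by chi_k(m) = zeta_6^(k*m) for k = 0,...,5. Row orthogonality: sum_m chi_k(m) conj(chi_l(m)) = 6 * [k = l].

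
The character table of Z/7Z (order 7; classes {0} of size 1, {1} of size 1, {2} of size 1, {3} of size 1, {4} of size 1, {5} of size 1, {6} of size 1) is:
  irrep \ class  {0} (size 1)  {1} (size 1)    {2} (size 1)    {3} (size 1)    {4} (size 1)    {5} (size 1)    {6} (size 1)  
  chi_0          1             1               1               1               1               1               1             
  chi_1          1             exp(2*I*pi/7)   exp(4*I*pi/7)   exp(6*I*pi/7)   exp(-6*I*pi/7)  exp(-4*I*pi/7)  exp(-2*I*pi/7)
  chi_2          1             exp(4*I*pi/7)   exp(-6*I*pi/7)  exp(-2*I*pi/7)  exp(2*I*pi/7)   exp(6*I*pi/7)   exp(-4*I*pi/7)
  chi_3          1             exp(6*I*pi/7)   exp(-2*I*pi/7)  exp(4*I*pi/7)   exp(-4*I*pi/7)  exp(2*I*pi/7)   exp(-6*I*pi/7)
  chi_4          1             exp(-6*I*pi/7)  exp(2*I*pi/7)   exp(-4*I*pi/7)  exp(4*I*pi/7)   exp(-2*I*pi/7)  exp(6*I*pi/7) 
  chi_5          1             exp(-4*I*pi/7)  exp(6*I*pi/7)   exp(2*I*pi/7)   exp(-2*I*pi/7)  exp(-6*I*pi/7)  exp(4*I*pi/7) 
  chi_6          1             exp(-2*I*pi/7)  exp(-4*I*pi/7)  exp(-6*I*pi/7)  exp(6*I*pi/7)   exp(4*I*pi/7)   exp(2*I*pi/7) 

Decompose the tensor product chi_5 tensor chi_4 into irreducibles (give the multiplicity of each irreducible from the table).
chi_5 tensor chi_4 = chi_2 (all other irreducibles have multiplicity 0).

Solution. The character of a tensor product is the pointwise product (chi_5 * chi_4)(C) = chi_5(C) * chi_4(C):
  {0}: (1)*(1), {1}: (exp(-4*I*pi/7))*(exp(-6*I*pi/7)), {2}: (exp(6*I*pi/7))*(exp(2*I*pi/7)), {3}: (exp(2*I*pi/7))*(exp(-4*I*pi/7)), {4}: (exp(-2*I*pi/7))*(exp(4*I*pi/7)), {5}: (exp(-6*I*pi/7))*(exp(-2*I*pi/7)), {6}: (exp(4*I*pi/7))*(exp(6*I*pi/7))
so (chi_5 * chi_4) takes values
  {0} -> 1, {1} -> exp(4*I*pi/7), {2} -> exp(-6*I*pi/7), {3} -> exp(-2*I*pi/7), {4} -> exp(2*I*pi/7), {5} -> exp(6*I*pi/7), {6} -> exp(-4*I*pi/7).
Now take the inner product of this character with each irreducible chi from the table, <chi_5*chi_4, chi> = (1/7) sum_C |C| (chi_5*chi_4)(C) conj(chi(C)):
  <chi_5*chi_4, chi_0> = (1/7)[1*(1)*conj(1) + 1*(exp(4*I*pi/7))*conj(1) + 1*(exp(-6*I*pi/7))*conj(1) + 1*(exp(-2*I*pi/7))*conj(1) + 1*(exp(2*I*pi/7))*conj(1) + 1*(exp(6*I*pi/7))*conj(1) + 1*(exp(-4*I*pi/7))*conj(1)]
      = (1/7)[(1) + (exp(4*I*pi/7)) + (exp(-6*I*pi/7)) + (exp(-2*I*pi/7)) + (exp(2*I*pi/7)) + (exp(6*I*pi/7)) + (exp(-4*I*pi/7))] = 0/7 = 0
  <chi_5*chi_4, chi_1> = (1/7)[1*(1)*conj(1) + 1*(exp(4*I*pi/7))*conj(exp(2*I*pi/7)) + 1*(exp(-6*I*pi/7))*conj(exp(4*I*pi/7)) + 1*(exp(-2*I*pi/7))*conj(exp(6*I*pi/7)) + 1*(exp(2*I*pi/7))*conj(exp(-6*I*pi/7)) + 1*(exp(6*I*pi/7))*conj(exp(-4*I*pi/7)) + 1*(exp(-4*I*pi/7))*conj(exp(-2*I*pi/7))]
      = (1/7)[(1) + (exp(2*I*pi/7)) + (exp(4*I*pi/7)) + (exp(6*I*pi/7)) + (exp(-6*I*pi/7)) + (exp(-4*I*pi/7)) + (exp(-2*I*pi/7))] = 0/7 = 0
  <chi_5*chi_4, chi_2> = (1/7)[1*(1)*conj(1) + 1*(exp(4*I*pi/7))*conj(exp(4*I*pi/7)) + 1*(exp(-6*I*pi/7))*conj(exp(-6*I*pi/7)) + 1*(exp(-2*I*pi/7))*conj(exp(-2*I*pi/7)) + 1*(exp(2*I*pi/7))*conj(exp(2*I*pi/7)) + 1*(exp(6*I*pi/7))*conj(exp(6*I*pi/7)) + 1*(exp(-4*I*pi/7))*conj(exp(-4*I*pi/7))]
      = (1/7)[(1) + (1) + (1) + (1) + (1) + (1) + (1)] = 7/7 = 1
  <chi_5*chi_4, chi_3> = (1/7)[1*(1)*conj(1) + 1*(exp(4*I*pi/7))*conj(exp(6*I*pi/7)) + 1*(exp(-6*I*pi/7))*conj(exp(-2*I*pi/7)) + 1*(exp(-2*I*pi/7))*conj(exp(4*I*pi/7)) + 1*(exp(2*I*pi/7))*conj(exp(-4*I*pi/7)) + 1*(exp(6*I*pi/7))*conj(exp(2*I*pi/7)) + 1*(exp(-4*I*pi/7))*conj(exp(-6*I*pi/7))]
      = (1/7)[(1) + (exp(-2*I*pi/7)) + (exp(-4*I*pi/7)) + (exp(-6*I*pi/7)) + (exp(6*I*pi/7)) + (exp(4*I*pi/7)) + (exp(2*I*pi/7))] = 0/7 = 0
  <chi_5*chi_4, chi_4> = (1/7)[1*(1)*conj(1) + 1*(exp(4*I*pi/7))*conj(exp(-6*I*pi/7)) + 1*(exp(-6*I*pi/7))*conj(exp(2*I*pi/7)) + 1*(exp(-2*I*pi/7))*conj(exp(-4*I*pi/7)) + 1*(exp(2*I*pi/7))*conj(exp(4*I*pi/7)) + 1*(exp(6*I*pi/7))*conj(exp(-2*I*pi/7)) + 1*(exp(-4*I*pi/7))*conj(exp(6*I*pi/7))]
      = (1/7)[(1) + (exp(-4*I*pi/7)) + (exp(6*I*pi/7)) + (exp(2*I*pi/7)) + (exp(-2*I*pi/7)) + (exp(-6*I*pi/7)) + (exp(4*I*pi/7))] = 0/7 = 0
  <chi_5*chi_4, chi_5> = (1/7)[1*(1)*conj(1) + 1*(exp(4*I*pi/7))*conj(exp(-4*I*pi/7)) + 1*(exp(-6*I*pi/7))*conj(exp(6*I*pi/7)) + 1*(exp(-2*I*pi/7))*conj(exp(2*I*pi/7)) + 1*(exp(2*I*pi/7))*conj(exp(-2*I*pi/7)) + 1*(exp(6*I*pi/7))*conj(exp(-6*I*pi/7)) + 1*(exp(-4*I*pi/7))*conj(exp(4*I*pi/7))]
      = (1/7)[(1) + (exp(-6*I*pi/7)) + (exp(2*I*pi/7)) + (exp(-4*I*pi/7)) + (exp(4*I*pi/7)) + (exp(-2*I*pi/7)) + (exp(6*I*pi/7))] = 0/7 = 0
  <chi_5*chi_4, chi_6> = (1/7)[1*(1)*conj(1) + 1*(exp(4*I*pi/7))*conj(exp(-2*I*pi/7)) + 1*(exp(-6*I*pi/7))*conj(exp(-4*I*pi/7)) + 1*(exp(-2*I*pi/7))*conj(exp(-6*I*pi/7)) + 1*(exp(2*I*pi/7))*conj(exp(6*I*pi/7)) + 1*(exp(6*I*pi/7))*conj(exp(4*I*pi/7)) + 1*(exp(-4*I*pi/7))*conj(exp(2*I*pi/7))]
      = (1/7)[(1) + (exp(6*I*pi/7)) + (exp(-2*I*pi/7)) + (exp(4*I*pi/7)) + (exp(-4*I*pi/7)) + (exp(2*I*pi/7)) + (exp(-6*I*pi/7))] = 0/7 = 0
(Exp terms are combined using exp(i*s)*conj(exp(i*t)) = exp(i*(s-t)), and sums of them are collapsed using the identity that for every m > 1 the m distinct m-th roots of unity sum to 0, e.g. 1 + exp(2*I*pi/3) + exp(-2*I*pi/3) = 0.)
Hence the multiplicities are chi_2: 1. Dimension check: dim(chi_5)*dim(chi_4) = 1*1 = 1 and sum (mult * dim) = 1*1 = 1.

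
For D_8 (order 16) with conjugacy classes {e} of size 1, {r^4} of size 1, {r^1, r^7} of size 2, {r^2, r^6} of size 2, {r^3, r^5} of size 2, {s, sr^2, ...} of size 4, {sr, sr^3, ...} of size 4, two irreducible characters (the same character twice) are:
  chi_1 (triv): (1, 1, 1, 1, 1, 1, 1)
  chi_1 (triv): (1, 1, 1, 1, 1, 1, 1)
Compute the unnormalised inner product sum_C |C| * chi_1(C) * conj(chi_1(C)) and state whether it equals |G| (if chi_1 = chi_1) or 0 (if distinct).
Sum = 16 = |G| = 16; so <chi_1, chi_1> = 1 (norm-1 confirms irreducibility).

Reasoning: Compute term by term over conjugacy classes (|C| * chi_1(C) * conj(chi_1(C))):
  1*(1)*conj(1) + 1*(1)*conj(1) + 2*(1)*conj(1) + 2*(1)*conj(1) + 2*(1)*conj(1) + 4*(1)*conj(1) + 4*(1)*conj(1)
  = (1) + (1) + (2) + (2) + (2) + (4) + (4)
  = 16.
Dividing by |G| = 16 gives 16/16 = 1, matching the row-orthogonality relation <chi_1, chi_1> = [chi_1 = chi_1].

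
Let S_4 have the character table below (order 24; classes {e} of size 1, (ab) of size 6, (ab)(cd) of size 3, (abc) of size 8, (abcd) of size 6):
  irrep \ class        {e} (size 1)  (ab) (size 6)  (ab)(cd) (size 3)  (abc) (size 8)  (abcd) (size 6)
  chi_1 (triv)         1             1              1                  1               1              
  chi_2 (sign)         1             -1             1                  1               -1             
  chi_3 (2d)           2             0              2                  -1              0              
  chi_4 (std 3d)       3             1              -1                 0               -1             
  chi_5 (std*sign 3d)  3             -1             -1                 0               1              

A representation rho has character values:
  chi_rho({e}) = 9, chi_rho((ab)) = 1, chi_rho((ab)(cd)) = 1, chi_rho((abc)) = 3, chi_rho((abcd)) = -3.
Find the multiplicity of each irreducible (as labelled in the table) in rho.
Multiplicities: chi_1: 1, chi_2: 2, chi_3: 0, chi_4: 2, chi_5: 0.

Use <chi_rho, chi> = (1/|G|) sum_C |C| * chi_rho(C) * conj(chi(C)) with |G| = 24 for each irreducible chi in the table:
  <chi_rho, chi_1> = (1/24)[1*(9)*conj(1) + 6*(1)*conj(1) + 3*(1)*conj(1) + 8*(3)*conj(1) + 6*(-3)*conj(1)]
      = (1/24)[(9) + (6) + (3) + (24) + (-18)] = 24/24 = 1
  <chi_rho, chi_2> = (1/24)[1*(9)*conj(1) + 6*(1)*conj(-1) + 3*(1)*conj(1) + 8*(3)*conj(1) + 6*(-3)*conj(-1)]
      = (1/24)[(9) + (-6) + (3) + (24) + (18)] = 48/24 = 2
  <chi_rho, chi_3> = (1/24)[1*(9)*conj(2) + 6*(1)*conj(0) + 3*(1)*conj(2) + 8*(3)*conj(-1) + 6*(-3)*conj(0)]
      = (1/24)[(18) + (0) + (6) + (-24) + (0)] = 0/24 = 0
  <chi_rho, chi_4> = (1/24)[1*(9)*conj(3) + 6*(1)*conj(1) + 3*(1)*conj(-1) + 8*(3)*conj(0) + 6*(-3)*conj(-1)]
      = (1/24)[(27) + (6) + (-3) + (0) + (18)] = 48/24 = 2
  <chi_rho, chi_5> = (1/24)[1*(9)*conj(3) + 6*(1)*conj(-1) + 3*(1)*conj(-1) + 8*(3)*conj(0) + 6*(-3)*conj(1)]
      = (1/24)[(27) + (-6) + (-3) + (0) + (-18)] = 0/24 = 0
Dimension check: dim(rho) = sum (mult * dim) = 1*1 + 2*1 + 0*2 + 2*3 + 0*3 = 9 = chi_rho(e) = 9.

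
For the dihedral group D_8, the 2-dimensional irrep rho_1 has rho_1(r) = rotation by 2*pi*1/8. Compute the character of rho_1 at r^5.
chi_{rho_1}(r^5) = 2*cos(2*pi*1*5/8) = -sqrt(2)

Justification: rho_1(r^5) is rotation by angle 2*pi*1*5/8, whose trace is 2*cos(2*pi*1*5/8) = -sqrt(2).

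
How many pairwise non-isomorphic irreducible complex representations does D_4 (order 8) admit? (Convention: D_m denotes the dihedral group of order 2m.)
5

Why: The number of irreducible complex representations of a finite group equals its number of conjugacy classes. D_4 has 5 conjugacy classes (n/2 + 3 for n even), so D_4 (order 8) has exactly 5 irreducible complex representations.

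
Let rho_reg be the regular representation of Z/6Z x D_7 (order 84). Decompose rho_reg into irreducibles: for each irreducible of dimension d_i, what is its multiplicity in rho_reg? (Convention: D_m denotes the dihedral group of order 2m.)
Each irreducible V_i of dimension d_i appears with multiplicity d_i, i.e. rho_reg = (direct sum over all irreducibles V_i) d_i V_i. The irreducible dimensions for Z/6Z x D_7 are 1, 1, 1, 1, 1, 1, 1, 1, 1, 1, 1, 1, 2, 2, 2, 2, 2, 2, 2, 2, 2, 2, 2, 2, 2, 2, 2, 2, 2, 2: 12 irreducibles of dimension 1, each with multiplicity 1; 18 irreducibles of dimension 2, each with multiplicity 2. Total dimension 12*1*1 + 18*2*2 = 84 = |G|.

Argument: General theorem: in the regular representation of a finite group G, each irreducible appears with multiplicity equal to its dimension. Check: dim(rho_reg) = sum d_i^2 = 1 + 1 + 1 + 1 + 1 + 1 + 1 + 1 + 1 + 1 + 1 + 1 + 4 + 4 + 4 + 4 + 4 + 4 + 4 + 4 + 4 + 4 + 4 + 4 + 4 + 4 + 4 + 4 + 4 + 4 = 84 = |G|.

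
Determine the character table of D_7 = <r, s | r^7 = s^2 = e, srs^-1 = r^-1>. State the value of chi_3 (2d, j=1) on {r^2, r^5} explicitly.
Conjugacy classes: {e} of size 1, {r^1, r^6} of size 2, {r^2, r^5} of size 2, {r^3, r^4} of size 2, {s, sr, ..., sr^6} of size 7.
Character table:
  irrep \ class              {e} (size 1)  {r^1, r^6} (size 2)  {r^2, r^5} (size 2)  {r^3, r^4} (size 2)  {s, sr, ..., sr^6} (size 7)
  chi_1 (triv)               1             1                    1                    1                    1                          
  chi_2 (sign: r->1, s->-1)  1             1                    1                    1                    -1                         
  chi_3 (2d, j=1)            2             2*cos(2*pi/7)        -2*cos(3*pi/7)       -2*cos(pi/7)         0                          
  chi_4 (2d, j=2)            2             -2*cos(3*pi/7)       -2*cos(pi/7)         2*cos(2*pi/7)        0                          
  chi_5 (2d, j=3)            2             -2*cos(pi/7)         2*cos(2*pi/7)        -2*cos(3*pi/7)       0                          

Spot check: chi_3 (2d, j=1) on {r^2, r^5} = -2*cos(3*pi/7).

Why: D_7 has order 2*7 = 14 with 5 conjugacy classes, hence 5 irreducibles. Sum of squared dims 1 + 1 + 4 + 4 + 4 = 14 = |G|. Linear characters come from the abelianisation; the 2-dimensional irreps have character r^k -> 2*cos(2*pi*j*k/7), reflections -> 0.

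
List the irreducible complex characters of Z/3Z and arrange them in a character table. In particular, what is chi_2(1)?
Character table of Z/3Z (irreps indexed chi_0,...,chi_2 with chi_k(m) = zeta_3^(k*m), zeta_3 = exp(2*pi*i/3)):
  irrep \ class  {0} (size 1)  {1} (size 1)    {2} (size 1)  
  chi_0          1             1               1             
  chi_1          1             exp(2*I*pi/3)   exp(-2*I*pi/3)
  chi_2          1             exp(-2*I*pi/3)  exp(2*I*pi/3) 

Spot check: chi_2(1) = zeta_3^(2*1) = zeta_3^2 = exp(-2*I*pi/3).

Reasoning: Z/3Z is abelian, so all 3 irreducible complex representations are 1-dimensional. They are given by chi_k(m) = zeta_3^(k*m) for k = 0,...,2. Row orthogonality: sum_m chi_k(m) conj(chi_l(m)) = 3 * [k = l].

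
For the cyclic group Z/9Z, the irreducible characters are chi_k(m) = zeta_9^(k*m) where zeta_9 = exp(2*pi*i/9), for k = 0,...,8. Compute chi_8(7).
chi_8(7) = zeta_9^56 = exp(4*I*pi/9)

Explanation: chi_8(7) = zeta_9^(8*7) = zeta_9^56. Since zeta_9^9 = 1, this equals zeta_9^2 = exp(2*pi*i*2/9) = exp(4*I*pi/9).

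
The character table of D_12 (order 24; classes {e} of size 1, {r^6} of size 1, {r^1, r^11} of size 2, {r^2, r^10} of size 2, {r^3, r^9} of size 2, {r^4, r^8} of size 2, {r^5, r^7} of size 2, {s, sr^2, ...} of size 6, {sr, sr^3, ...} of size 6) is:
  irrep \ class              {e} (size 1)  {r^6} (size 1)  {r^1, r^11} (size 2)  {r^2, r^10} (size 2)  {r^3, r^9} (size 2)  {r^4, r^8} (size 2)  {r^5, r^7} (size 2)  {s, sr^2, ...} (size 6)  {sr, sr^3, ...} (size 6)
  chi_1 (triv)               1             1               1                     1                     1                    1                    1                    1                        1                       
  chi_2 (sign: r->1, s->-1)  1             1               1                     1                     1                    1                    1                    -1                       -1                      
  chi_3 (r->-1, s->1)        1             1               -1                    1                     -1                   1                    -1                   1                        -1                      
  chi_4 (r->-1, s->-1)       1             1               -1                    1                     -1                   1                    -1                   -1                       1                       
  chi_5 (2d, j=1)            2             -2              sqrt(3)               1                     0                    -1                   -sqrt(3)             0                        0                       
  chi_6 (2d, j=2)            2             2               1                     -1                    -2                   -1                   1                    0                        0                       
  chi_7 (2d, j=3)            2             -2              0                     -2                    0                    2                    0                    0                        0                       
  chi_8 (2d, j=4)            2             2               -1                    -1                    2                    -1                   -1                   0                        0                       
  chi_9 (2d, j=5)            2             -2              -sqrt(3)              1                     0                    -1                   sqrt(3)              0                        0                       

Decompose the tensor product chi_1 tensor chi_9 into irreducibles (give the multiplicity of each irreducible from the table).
chi_1 tensor chi_9 = chi_9 (all other irreducibles have multiplicity 0).

Working: The character of a tensor product is the pointwise product (chi_1 * chi_9)(C) = chi_1(C) * chi_9(C):
  {e}: (1)*(2), {r^6}: (1)*(-2), {r^1, r^11}: (1)*(-sqrt(3)), {r^2, r^10}: (1)*(1), {r^3, r^9}: (1)*(0), {r^4, r^8}: (1)*(-1), {r^5, r^7}: (1)*(sqrt(3)), {s, sr^2, ...}: (1)*(0), {sr, sr^3, ...}: (1)*(0)
so (chi_1 * chi_9) takes values
  {e} -> 2, {r^6} -> -2, {r^1, r^11} -> -sqrt(3), {r^2, r^10} -> 1, {r^3, r^9} -> 0, {r^4, r^8} -> -1, {r^5, r^7} -> sqrt(3), {s, sr^2, ...} -> 0, {sr, sr^3, ...} -> 0.
Now take the inner product of this character with each irreducible chi from the table, <chi_1*chi_9, chi> = (1/24) sum_C |C| (chi_1*chi_9)(C) conj(chi(C)):
  <chi_1*chi_9, chi_1> = (1/24)[1*(2)*conj(1) + 1*(-2)*conj(1) + 2*(-sqrt(3))*conj(1) + 2*(1)*conj(1) + 2*(0)*conj(1) + 2*(-1)*conj(1) + 2*(sqrt(3))*conj(1) + 6*(0)*conj(1) + 6*(0)*conj(1)]
      = (1/24)[(2) + (-2) + (-2*sqrt(3)) + (2) + (0) + (-2) + (2*sqrt(3)) + (0) + (0)] = 0/24 = 0
  <chi_1*chi_9, chi_2> = (1/24)[1*(2)*conj(1) + 1*(-2)*conj(1) + 2*(-sqrt(3))*conj(1) + 2*(1)*conj(1) + 2*(0)*conj(1) + 2*(-1)*conj(1) + 2*(sqrt(3))*conj(1) + 6*(0)*conj(-1) + 6*(0)*conj(-1)]
      = (1/24)[(2) + (-2) + (-2*sqrt(3)) + (2) + (0) + (-2) + (2*sqrt(3)) + (0) + (0)] = 0/24 = 0
  <chi_1*chi_9, chi_3> = (1/24)[1*(2)*conj(1) + 1*(-2)*conj(1) + 2*(-sqrt(3))*conj(-1) + 2*(1)*conj(1) + 2*(0)*conj(-1) + 2*(-1)*conj(1) + 2*(sqrt(3))*conj(-1) + 6*(0)*conj(1) + 6*(0)*conj(-1)]
      = (1/24)[(2) + (-2) + (2*sqrt(3)) + (2) + (0) + (-2) + (-2*sqrt(3)) + (0) + (0)] = 0/24 = 0
  <chi_1*chi_9, chi_4> = (1/24)[1*(2)*conj(1) + 1*(-2)*conj(1) + 2*(-sqrt(3))*conj(-1) + 2*(1)*conj(1) + 2*(0)*conj(-1) + 2*(-1)*conj(1) + 2*(sqrt(3))*conj(-1) + 6*(0)*conj(-1) + 6*(0)*conj(1)]
      = (1/24)[(2) + (-2) + (2*sqrt(3)) + (2) + (0) + (-2) + (-2*sqrt(3)) + (0) + (0)] = 0/24 = 0
  <chi_1*chi_9, chi_5> = (1/24)[1*(2)*conj(2) + 1*(-2)*conj(-2) + 2*(-sqrt(3))*conj(sqrt(3)) + 2*(1)*conj(1) + 2*(0)*conj(0) + 2*(-1)*conj(-1) + 2*(sqrt(3))*conj(-sqrt(3)) + 6*(0)*conj(0) + 6*(0)*conj(0)]
      = (1/24)[(4) + (4) + (-6) + (2) + (0) + (2) + (-6) + (0) + (0)] = 0/24 = 0
  <chi_1*chi_9, chi_6> = (1/24)[1*(2)*conj(2) + 1*(-2)*conj(2) + 2*(-sqrt(3))*conj(1) + 2*(1)*conj(-1) + 2*(0)*conj(-2) + 2*(-1)*conj(-1) + 2*(sqrt(3))*conj(1) + 6*(0)*conj(0) + 6*(0)*conj(0)]
      = (1/24)[(4) + (-4) + (-2*sqrt(3)) + (-2) + (0) + (2) + (2*sqrt(3)) + (0) + (0)] = 0/24 = 0
  <chi_1*chi_9, chi_7> = (1/24)[1*(2)*conj(2) + 1*(-2)*conj(-2) + 2*(-sqrt(3))*conj(0) + 2*(1)*conj(-2) + 2*(0)*conj(0) + 2*(-1)*conj(2) + 2*(sqrt(3))*conj(0) + 6*(0)*conj(0) + 6*(0)*conj(0)]
      = (1/24)[(4) + (4) + (0) + (-4) + (0) + (-4) + (0) + (0) + (0)] = 0/24 = 0
  <chi_1*chi_9, chi_8> = (1/24)[1*(2)*conj(2) + 1*(-2)*conj(2) + 2*(-sqrt(3))*conj(-1) + 2*(1)*conj(-1) + 2*(0)*conj(2) + 2*(-1)*conj(-1) + 2*(sqrt(3))*conj(-1) + 6*(0)*conj(0) + 6*(0)*conj(0)]
      = (1/24)[(4) + (-4) + (2*sqrt(3)) + (-2) + (0) + (2) + (-2*sqrt(3)) + (0) + (0)] = 0/24 = 0
  <chi_1*chi_9, chi_9> = (1/24)[1*(2)*conj(2) + 1*(-2)*conj(-2) + 2*(-sqrt(3))*conj(-sqrt(3)) + 2*(1)*conj(1) + 2*(0)*conj(0) + 2*(-1)*conj(-1) + 2*(sqrt(3))*conj(sqrt(3)) + 6*(0)*conj(0) + 6*(0)*conj(0)]
      = (1/24)[(4) + (4) + (6) + (2) + (0) + (2) + (6) + (0) + (0)] = 24/24 = 1
Hence the multiplicities are chi_9: 1. Dimension check: dim(chi_1)*dim(chi_9) = 1*2 = 2 and sum (mult * dim) = 1*2 = 2.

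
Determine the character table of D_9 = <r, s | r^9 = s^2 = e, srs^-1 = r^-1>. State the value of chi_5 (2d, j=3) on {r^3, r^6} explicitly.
Conjugacy classes: {e} of size 1, {r^1, r^8} of size 2, {r^2, r^7} of size 2, {r^3, r^6} of size 2, {r^4, r^5} of size 2, {s, sr, ..., sr^8} of size 9.
Character table:
  irrep \ class              {e} (size 1)  {r^1, r^8} (size 2)  {r^2, r^7} (size 2)  {r^3, r^6} (size 2)  {r^4, r^5} (size 2)  {s, sr, ..., sr^8} (size 9)
  chi_1 (triv)               1             1                    1                    1                    1                    1                          
  chi_2 (sign: r->1, s->-1)  1             1                    1                    1                    1                    -1                         
  chi_3 (2d, j=1)            2             2*cos(2*pi/9)        2*cos(4*pi/9)        -1                   -2*cos(pi/9)         0                          
  chi_4 (2d, j=2)            2             2*cos(4*pi/9)        -2*cos(pi/9)         -1                   2*cos(2*pi/9)        0                          
  chi_5 (2d, j=3)            2             -1                   -1                   2                    -1                   0                          
  chi_6 (2d, j=4)            2             -2*cos(pi/9)         2*cos(2*pi/9)        -1                   2*cos(4*pi/9)        0                          

Spot check: chi_5 (2d, j=3) on {r^3, r^6} = 2.

D_9 has order 2*9 = 18 with 6 conjugacy classes, hence 6 irreducibles. Sum of squared dims 1 + 1 + 4 + 4 + 4 + 4 = 18 = |G|. Linear characters come from the abelianisation; the 2-dimensional irreps have character r^k -> 2*cos(2*pi*j*k/9), reflections -> 0.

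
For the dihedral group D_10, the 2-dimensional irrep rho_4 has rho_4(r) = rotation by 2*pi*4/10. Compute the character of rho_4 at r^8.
chi_{rho_4}(r^8) = 2*cos(2*pi*4*8/10) = -1/2 + sqrt(5)/2

Reasoning: rho_4(r^8) is rotation by angle 2*pi*4*8/10, whose trace is 2*cos(2*pi*4*8/10) = -1/2 + sqrt(5)/2.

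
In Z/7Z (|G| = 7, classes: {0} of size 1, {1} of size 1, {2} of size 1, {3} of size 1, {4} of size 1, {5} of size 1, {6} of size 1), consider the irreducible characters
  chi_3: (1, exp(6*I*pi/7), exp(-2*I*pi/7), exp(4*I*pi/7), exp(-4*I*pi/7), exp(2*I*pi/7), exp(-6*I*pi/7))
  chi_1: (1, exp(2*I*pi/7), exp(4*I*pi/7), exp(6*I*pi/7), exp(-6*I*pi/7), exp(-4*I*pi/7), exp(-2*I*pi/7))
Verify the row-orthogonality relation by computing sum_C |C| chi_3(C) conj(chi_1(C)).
Sum = 0; so <chi_3, chi_1> = 0 (distinct irreducibles are orthogonal).

Argument: Compute term by term over conjugacy classes (|C| * chi_3(C) * conj(chi_1(C))):
  1*(1)*conj(1) + 1*(exp(6*I*pi/7))*conj(exp(2*I*pi/7)) + 1*(exp(-2*I*pi/7))*conj(exp(4*I*pi/7)) + 1*(exp(4*I*pi/7))*conj(exp(6*I*pi/7)) + 1*(exp(-4*I*pi/7))*conj(exp(-6*I*pi/7)) + 1*(exp(2*I*pi/7))*conj(exp(-4*I*pi/7)) + 1*(exp(-6*I*pi/7))*conj(exp(-2*I*pi/7))
  = (1) + (exp(4*I*pi/7)) + (exp(-6*I*pi/7)) + (exp(-2*I*pi/7)) + (exp(2*I*pi/7)) + (exp(6*I*pi/7)) + (exp(-4*I*pi/7))
  = 0.
(Exp terms are combined using exp(i*s)*conj(exp(i*t)) = exp(i*(s-t)), and sums of them are collapsed using the identity that for every m > 1 the m distinct m-th roots of unity sum to 0, e.g. 1 + exp(2*I*pi/3) + exp(-2*I*pi/3) = 0.)
Dividing by |G| = 7 gives 0/7 = 0, matching the row-orthogonality relation <chi_3, chi_1> = [chi_3 = chi_1].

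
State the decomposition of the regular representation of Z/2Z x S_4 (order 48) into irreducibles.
Each irreducible V_i of dimension d_i appears with multiplicity d_i, i.e. rho_reg = (direct sum over all irreducibles V_i) d_i V_i. The irreducible dimensions for Z/2Z x S_4 are 1, 1, 1, 1, 2, 2, 3, 3, 3, 3: 4 irreducibles of dimension 1, each with multiplicity 1; 2 irreducibles of dimension 2, each with multiplicity 2; 4 irreducibles of dimension 3, each with multiplicity 3. Total dimension 4*1*1 + 2*2*2 + 4*3*3 = 48 = |G|.

Details: General theorem: in the regular representation of a finite group G, each irreducible appears with multiplicity equal to its dimension. Check: dim(rho_reg) = sum d_i^2 = 1 + 1 + 1 + 1 + 4 + 4 + 9 + 9 + 9 + 9 = 48 = |G|.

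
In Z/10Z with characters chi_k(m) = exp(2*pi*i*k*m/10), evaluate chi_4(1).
chi_4(1) = zeta_10^4 = exp(4*I*pi/5)

Why: chi_4(1) = zeta_10^(4*1) = zeta_10^4. Since zeta_10^10 = 1, this equals zeta_10^4 = exp(2*pi*i*4/10) = exp(4*I*pi/5).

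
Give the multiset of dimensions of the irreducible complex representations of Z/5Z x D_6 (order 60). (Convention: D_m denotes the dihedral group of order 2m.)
Dimensions: 1, 1, 1, 1, 1, 1, 1, 1, 1, 1, 1, 1, 1, 1, 1, 1, 1, 1, 1, 1, 2, 2, 2, 2, 2, 2, 2, 2, 2, 2

Proof sketch: There are 30 irreducibles (= number of conjugacy classes). Their dimensions d_i satisfy sum d_i^2 = |G| = 60: 1 + 1 + 1 + 1 + 1 + 1 + 1 + 1 + 1 + 1 + 1 + 1 + 1 + 1 + 1 + 1 + 1 + 1 + 1 + 1 + 4 + 4 + 4 + 4 + 4 + 4 + 4 + 4 + 4 + 4 = 60. (For the product with Z/5Z: each of the 5 1-dim characters of Z/5Z tensors with each irrep of D_6, giving 5 copies of each D_6-dimension.)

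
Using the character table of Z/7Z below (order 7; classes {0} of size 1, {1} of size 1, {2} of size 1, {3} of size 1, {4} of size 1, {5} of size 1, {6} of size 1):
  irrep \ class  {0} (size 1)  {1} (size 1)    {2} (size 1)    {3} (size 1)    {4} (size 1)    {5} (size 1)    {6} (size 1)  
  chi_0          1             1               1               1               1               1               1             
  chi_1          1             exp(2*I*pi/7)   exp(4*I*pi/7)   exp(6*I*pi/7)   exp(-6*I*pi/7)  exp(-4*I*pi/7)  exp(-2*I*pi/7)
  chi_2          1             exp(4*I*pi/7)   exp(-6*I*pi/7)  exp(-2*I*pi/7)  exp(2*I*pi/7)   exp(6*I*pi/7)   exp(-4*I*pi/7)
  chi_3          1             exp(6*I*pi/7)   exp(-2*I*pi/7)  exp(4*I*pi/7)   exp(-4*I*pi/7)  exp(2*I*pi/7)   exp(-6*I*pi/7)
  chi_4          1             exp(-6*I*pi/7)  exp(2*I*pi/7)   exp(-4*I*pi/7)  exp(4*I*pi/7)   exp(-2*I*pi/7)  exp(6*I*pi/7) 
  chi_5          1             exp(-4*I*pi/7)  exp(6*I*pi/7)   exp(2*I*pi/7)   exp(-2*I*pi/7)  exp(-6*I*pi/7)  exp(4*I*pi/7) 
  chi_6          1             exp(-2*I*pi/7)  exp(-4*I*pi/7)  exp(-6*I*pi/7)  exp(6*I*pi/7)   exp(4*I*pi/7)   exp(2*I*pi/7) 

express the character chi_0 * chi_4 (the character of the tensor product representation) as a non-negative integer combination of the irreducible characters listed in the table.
chi_0 tensor chi_4 = chi_4 (all other irreducibles have multiplicity 0).

Justification: The character of a tensor product is the pointwise product (chi_0 * chi_4)(C) = chi_0(C) * chi_4(C):
  {0}: (1)*(1), {1}: (1)*(exp(-6*I*pi/7)), {2}: (1)*(exp(2*I*pi/7)), {3}: (1)*(exp(-4*I*pi/7)), {4}: (1)*(exp(4*I*pi/7)), {5}: (1)*(exp(-2*I*pi/7)), {6}: (1)*(exp(6*I*pi/7))
so (chi_0 * chi_4) takes values
  {0} -> 1, {1} -> exp(-6*I*pi/7), {2} -> exp(2*I*pi/7), {3} -> exp(-4*I*pi/7), {4} -> exp(4*I*pi/7), {5} -> exp(-2*I*pi/7), {6} -> exp(6*I*pi/7).
Now take the inner product of this character with each irreducible chi from the table, <chi_0*chi_4, chi> = (1/7) sum_C |C| (chi_0*chi_4)(C) conj(chi(C)):
  <chi_0*chi_4, chi_0> = (1/7)[1*(1)*conj(1) + 1*(exp(-6*I*pi/7))*conj(1) + 1*(exp(2*I*pi/7))*conj(1) + 1*(exp(-4*I*pi/7))*conj(1) + 1*(exp(4*I*pi/7))*conj(1) + 1*(exp(-2*I*pi/7))*conj(1) + 1*(exp(6*I*pi/7))*conj(1)]
      = (1/7)[(1) + (exp(-6*I*pi/7)) + (exp(2*I*pi/7)) + (exp(-4*I*pi/7)) + (exp(4*I*pi/7)) + (exp(-2*I*pi/7)) + (exp(6*I*pi/7))] = 0/7 = 0
  <chi_0*chi_4, chi_1> = (1/7)[1*(1)*conj(1) + 1*(exp(-6*I*pi/7))*conj(exp(2*I*pi/7)) + 1*(exp(2*I*pi/7))*conj(exp(4*I*pi/7)) + 1*(exp(-4*I*pi/7))*conj(exp(6*I*pi/7)) + 1*(exp(4*I*pi/7))*conj(exp(-6*I*pi/7)) + 1*(exp(-2*I*pi/7))*conj(exp(-4*I*pi/7)) + 1*(exp(6*I*pi/7))*conj(exp(-2*I*pi/7))]
      = (1/7)[(1) + (exp(6*I*pi/7)) + (exp(-2*I*pi/7)) + (exp(4*I*pi/7)) + (exp(-4*I*pi/7)) + (exp(2*I*pi/7)) + (exp(-6*I*pi/7))] = 0/7 = 0
  <chi_0*chi_4, chi_2> = (1/7)[1*(1)*conj(1) + 1*(exp(-6*I*pi/7))*conj(exp(4*I*pi/7)) + 1*(exp(2*I*pi/7))*conj(exp(-6*I*pi/7)) + 1*(exp(-4*I*pi/7))*conj(exp(-2*I*pi/7)) + 1*(exp(4*I*pi/7))*conj(exp(2*I*pi/7)) + 1*(exp(-2*I*pi/7))*conj(exp(6*I*pi/7)) + 1*(exp(6*I*pi/7))*conj(exp(-4*I*pi/7))]
      = (1/7)[(1) + (exp(4*I*pi/7)) + (exp(-6*I*pi/7)) + (exp(-2*I*pi/7)) + (exp(2*I*pi/7)) + (exp(6*I*pi/7)) + (exp(-4*I*pi/7))] = 0/7 = 0
  <chi_0*chi_4, chi_3> = (1/7)[1*(1)*conj(1) + 1*(exp(-6*I*pi/7))*conj(exp(6*I*pi/7)) + 1*(exp(2*I*pi/7))*conj(exp(-2*I*pi/7)) + 1*(exp(-4*I*pi/7))*conj(exp(4*I*pi/7)) + 1*(exp(4*I*pi/7))*conj(exp(-4*I*pi/7)) + 1*(exp(-2*I*pi/7))*conj(exp(2*I*pi/7)) + 1*(exp(6*I*pi/7))*conj(exp(-6*I*pi/7))]
      = (1/7)[(1) + (exp(2*I*pi/7)) + (exp(4*I*pi/7)) + (exp(6*I*pi/7)) + (exp(-6*I*pi/7)) + (exp(-4*I*pi/7)) + (exp(-2*I*pi/7))] = 0/7 = 0
  <chi_0*chi_4, chi_4> = (1/7)[1*(1)*conj(1) + 1*(exp(-6*I*pi/7))*conj(exp(-6*I*pi/7)) + 1*(exp(2*I*pi/7))*conj(exp(2*I*pi/7)) + 1*(exp(-4*I*pi/7))*conj(exp(-4*I*pi/7)) + 1*(exp(4*I*pi/7))*conj(exp(4*I*pi/7)) + 1*(exp(-2*I*pi/7))*conj(exp(-2*I*pi/7)) + 1*(exp(6*I*pi/7))*conj(exp(6*I*pi/7))]
      = (1/7)[(1) + (1) + (1) + (1) + (1) + (1) + (1)] = 7/7 = 1
  <chi_0*chi_4, chi_5> = (1/7)[1*(1)*conj(1) + 1*(exp(-6*I*pi/7))*conj(exp(-4*I*pi/7)) + 1*(exp(2*I*pi/7))*conj(exp(6*I*pi/7)) + 1*(exp(-4*I*pi/7))*conj(exp(2*I*pi/7)) + 1*(exp(4*I*pi/7))*conj(exp(-2*I*pi/7)) + 1*(exp(-2*I*pi/7))*conj(exp(-6*I*pi/7)) + 1*(exp(6*I*pi/7))*conj(exp(4*I*pi/7))]
      = (1/7)[(1) + (exp(-2*I*pi/7)) + (exp(-4*I*pi/7)) + (exp(-6*I*pi/7)) + (exp(6*I*pi/7)) + (exp(4*I*pi/7)) + (exp(2*I*pi/7))] = 0/7 = 0
  <chi_0*chi_4, chi_6> = (1/7)[1*(1)*conj(1) + 1*(exp(-6*I*pi/7))*conj(exp(-2*I*pi/7)) + 1*(exp(2*I*pi/7))*conj(exp(-4*I*pi/7)) + 1*(exp(-4*I*pi/7))*conj(exp(-6*I*pi/7)) + 1*(exp(4*I*pi/7))*conj(exp(6*I*pi/7)) + 1*(exp(-2*I*pi/7))*conj(exp(4*I*pi/7)) + 1*(exp(6*I*pi/7))*conj(exp(2*I*pi/7))]
      = (1/7)[(1) + (exp(-4*I*pi/7)) + (exp(6*I*pi/7)) + (exp(2*I*pi/7)) + (exp(-2*I*pi/7)) + (exp(-6*I*pi/7)) + (exp(4*I*pi/7))] = 0/7 = 0
(Exp terms are combined using exp(i*s)*conj(exp(i*t)) = exp(i*(s-t)), and sums of them are collapsed using the identity that for every m > 1 the m distinct m-th roots of unity sum to 0, e.g. 1 + exp(2*I*pi/3) + exp(-2*I*pi/3) = 0.)
Hence the multiplicities are chi_4: 1. Dimension check: dim(chi_0)*dim(chi_4) = 1*1 = 1 and sum (mult * dim) = 1*1 = 1.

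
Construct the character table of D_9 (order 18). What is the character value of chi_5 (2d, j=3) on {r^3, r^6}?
Conjugacy classes: {e} of size 1, {r^1, r^8} of size 2, {r^2, r^7} of size 2, {r^3, r^6} of size 2, {r^4, r^5} of size 2, {s, sr, ..., sr^8} of size 9.
Character table:
  irrep \ class              {e} (size 1)  {r^1, r^8} (size 2)  {r^2, r^7} (size 2)  {r^3, r^6} (size 2)  {r^4, r^5} (size 2)  {s, sr, ..., sr^8} (size 9)
  chi_1 (triv)               1             1                    1                    1                    1                    1                          
  chi_2 (sign: r->1, s->-1)  1             1                    1                    1                    1                    -1                         
  chi_3 (2d, j=1)            2             2*cos(2*pi/9)        2*cos(4*pi/9)        -1                   -2*cos(pi/9)         0                          
  chi_4 (2d, j=2)            2             2*cos(4*pi/9)        -2*cos(pi/9)         -1                   2*cos(2*pi/9)        0                          
  chi_5 (2d, j=3)            2             -1                   -1                   2                    -1                   0                          
  chi_6 (2d, j=4)            2             -2*cos(pi/9)         2*cos(2*pi/9)        -1                   2*cos(4*pi/9)        0                          

Spot check: chi_5 (2d, j=3) on {r^3, r^6} = 2.

Derivation: D_9 has order 2*9 = 18 with 6 conjugacy classes, hence 6 irreducibles. Sum of squared dims 1 + 1 + 4 + 4 + 4 + 4 = 18 = |G|. Linear characters come from the abelianisation; the 2-dimensional irreps have character r^k -> 2*cos(2*pi*j*k/9), reflections -> 0.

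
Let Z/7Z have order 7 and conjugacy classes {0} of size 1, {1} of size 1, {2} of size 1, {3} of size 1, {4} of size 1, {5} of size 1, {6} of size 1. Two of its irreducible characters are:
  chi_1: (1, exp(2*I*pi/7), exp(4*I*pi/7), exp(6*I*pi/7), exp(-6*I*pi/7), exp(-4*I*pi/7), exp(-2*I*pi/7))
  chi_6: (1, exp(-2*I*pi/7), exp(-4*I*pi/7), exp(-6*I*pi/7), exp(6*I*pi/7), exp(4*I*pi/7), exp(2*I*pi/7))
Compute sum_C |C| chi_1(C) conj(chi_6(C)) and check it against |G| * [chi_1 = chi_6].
Sum = 0; so <chi_1, chi_6> = 0 (distinct irreducibles are orthogonal).

Why: Compute term by term over conjugacy classes (|C| * chi_1(C) * conj(chi_6(C))):
  1*(1)*conj(1) + 1*(exp(2*I*pi/7))*conj(exp(-2*I*pi/7)) + 1*(exp(4*I*pi/7))*conj(exp(-4*I*pi/7)) + 1*(exp(6*I*pi/7))*conj(exp(-6*I*pi/7)) + 1*(exp(-6*I*pi/7))*conj(exp(6*I*pi/7)) + 1*(exp(-4*I*pi/7))*conj(exp(4*I*pi/7)) + 1*(exp(-2*I*pi/7))*conj(exp(2*I*pi/7))
  = (1) + (exp(4*I*pi/7)) + (exp(-6*I*pi/7)) + (exp(-2*I*pi/7)) + (exp(2*I*pi/7)) + (exp(6*I*pi/7)) + (exp(-4*I*pi/7))
  = 0.
(Exp terms are combined using exp(i*s)*conj(exp(i*t)) = exp(i*(s-t)), and sums of them are collapsed using the identity that for every m > 1 the m distinct m-th roots of unity sum to 0, e.g. 1 + exp(2*I*pi/3) + exp(-2*I*pi/3) = 0.)
Dividing by |G| = 7 gives 0/7 = 0, matching the row-orthogonality relation <chi_1, chi_6> = [chi_1 = chi_6].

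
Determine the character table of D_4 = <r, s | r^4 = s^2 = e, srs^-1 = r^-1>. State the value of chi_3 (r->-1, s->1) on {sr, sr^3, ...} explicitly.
Conjugacy classes: {e} of size 1, {r^2} of size 1, {r^1, r^3} of size 2, {s, sr^2, ...} of size 2, {sr, sr^3, ...} of size 2.
Character table:
  irrep \ class              {e} (size 1)  {r^2} (size 1)  {r^1, r^3} (size 2)  {s, sr^2, ...} (size 2)  {sr, sr^3, ...} (size 2)
  chi_1 (triv)               1             1               1                    1                        1                       
  chi_2 (sign: r->1, s->-1)  1             1               1                    -1                       -1                      
  chi_3 (r->-1, s->1)        1             1               -1                   1                        -1                      
  chi_4 (r->-1, s->-1)       1             1               -1                   -1                       1                       
  chi_5 (2d, j=1)            2             -2              0                    0                        0                       

Spot check: chi_3 (r->-1, s->1) on {sr, sr^3, ...} = -1.

Why: D_4 has order 2*4 = 8 with 5 conjugacy classes, hence 5 irreducibles. Sum of squared dims 1 + 1 + 1 + 1 + 4 = 8 = |G|. Linear characters come from the abelianisation; the 2-dimensional irreps have character r^k -> 2*cos(2*pi*j*k/4), reflections -> 0.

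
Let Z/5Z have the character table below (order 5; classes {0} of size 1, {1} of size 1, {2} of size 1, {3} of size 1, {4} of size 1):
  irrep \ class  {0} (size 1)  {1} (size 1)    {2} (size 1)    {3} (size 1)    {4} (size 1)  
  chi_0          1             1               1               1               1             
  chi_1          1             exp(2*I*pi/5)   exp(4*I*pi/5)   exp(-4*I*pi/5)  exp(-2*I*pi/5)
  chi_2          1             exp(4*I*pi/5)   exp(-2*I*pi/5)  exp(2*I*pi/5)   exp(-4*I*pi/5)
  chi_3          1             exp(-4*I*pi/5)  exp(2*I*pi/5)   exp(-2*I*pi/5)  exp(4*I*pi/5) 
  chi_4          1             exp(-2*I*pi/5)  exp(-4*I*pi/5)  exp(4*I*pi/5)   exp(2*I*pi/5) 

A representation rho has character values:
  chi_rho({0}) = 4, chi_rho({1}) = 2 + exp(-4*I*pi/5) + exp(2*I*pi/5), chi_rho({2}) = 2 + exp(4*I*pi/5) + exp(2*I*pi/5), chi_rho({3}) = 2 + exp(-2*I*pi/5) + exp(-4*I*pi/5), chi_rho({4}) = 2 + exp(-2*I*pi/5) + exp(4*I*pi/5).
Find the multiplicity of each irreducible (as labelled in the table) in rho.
Multiplicities: chi_0: 2, chi_1: 1, chi_2: 0, chi_3: 1, chi_4: 0.

Proof sketch: Use <chi_rho, chi> = (1/|G|) sum_C |C| * chi_rho(C) * conj(chi(C)) with |G| = 5 for each irreducible chi in the table:
  <chi_rho, chi_0> = (1/5)[1*(4)*conj(1) + 1*(2 + exp(-4*I*pi/5) + exp(2*I*pi/5))*conj(1) + 1*(2 + exp(4*I*pi/5) + exp(2*I*pi/5))*conj(1) + 1*(2 + exp(-2*I*pi/5) + exp(-4*I*pi/5))*conj(1) + 1*(2 + exp(-2*I*pi/5) + exp(4*I*pi/5))*conj(1)]
      = (1/5)[(4) + (2 + exp(-4*I*pi/5) + exp(2*I*pi/5)) + (2 + exp(4*I*pi/5) + exp(2*I*pi/5)) + (2 + exp(-2*I*pi/5) + exp(-4*I*pi/5)) + (2 + exp(-2*I*pi/5) + exp(4*I*pi/5))] = 10/5 = 2
  <chi_rho, chi_1> = (1/5)[1*(4)*conj(1) + 1*(2 + exp(-4*I*pi/5) + exp(2*I*pi/5))*conj(exp(2*I*pi/5)) + 1*(2 + exp(4*I*pi/5) + exp(2*I*pi/5))*conj(exp(4*I*pi/5)) + 1*(2 + exp(-2*I*pi/5) + exp(-4*I*pi/5))*conj(exp(-4*I*pi/5)) + 1*(2 + exp(-2*I*pi/5) + exp(4*I*pi/5))*conj(exp(-2*I*pi/5))]
      = (1/5)[(4) + (1 + 2*exp(-2*I*pi/5) + exp(4*I*pi/5)) + (1 + 2*exp(-4*I*pi/5) + exp(-2*I*pi/5)) + (1 + exp(2*I*pi/5) + 2*exp(4*I*pi/5)) + (1 + exp(-4*I*pi/5) + 2*exp(2*I*pi/5))] = 5/5 = 1
  <chi_rho, chi_2> = (1/5)[1*(4)*conj(1) + 1*(2 + exp(-4*I*pi/5) + exp(2*I*pi/5))*conj(exp(4*I*pi/5)) + 1*(2 + exp(4*I*pi/5) + exp(2*I*pi/5))*conj(exp(-2*I*pi/5)) + 1*(2 + exp(-2*I*pi/5) + exp(-4*I*pi/5))*conj(exp(2*I*pi/5)) + 1*(2 + exp(-2*I*pi/5) + exp(4*I*pi/5))*conj(exp(-4*I*pi/5))]
      = (1/5)[(4) + (2*exp(-4*I*pi/5) + exp(-2*I*pi/5) + exp(2*I*pi/5)) + (exp(-4*I*pi/5) + exp(4*I*pi/5) + 2*exp(2*I*pi/5)) + (2*exp(-2*I*pi/5) + exp(-4*I*pi/5) + exp(4*I*pi/5)) + (exp(-2*I*pi/5) + exp(2*I*pi/5) + 2*exp(4*I*pi/5))] = 0/5 = 0
  <chi_rho, chi_3> = (1/5)[1*(4)*conj(1) + 1*(2 + exp(-4*I*pi/5) + exp(2*I*pi/5))*conj(exp(-4*I*pi/5)) + 1*(2 + exp(4*I*pi/5) + exp(2*I*pi/5))*conj(exp(2*I*pi/5)) + 1*(2 + exp(-2*I*pi/5) + exp(-4*I*pi/5))*conj(exp(-2*I*pi/5)) + 1*(2 + exp(-2*I*pi/5) + exp(4*I*pi/5))*conj(exp(4*I*pi/5))]
      = (1/5)[(4) + (1 + exp(-4*I*pi/5) + 2*exp(4*I*pi/5)) + (1 + 2*exp(-2*I*pi/5) + exp(2*I*pi/5)) + (1 + exp(-2*I*pi/5) + 2*exp(2*I*pi/5)) + (1 + 2*exp(-4*I*pi/5) + exp(4*I*pi/5))] = 5/5 = 1
  <chi_rho, chi_4> = (1/5)[1*(4)*conj(1) + 1*(2 + exp(-4*I*pi/5) + exp(2*I*pi/5))*conj(exp(-2*I*pi/5)) + 1*(2 + exp(4*I*pi/5) + exp(2*I*pi/5))*conj(exp(-4*I*pi/5)) + 1*(2 + exp(-2*I*pi/5) + exp(-4*I*pi/5))*conj(exp(4*I*pi/5)) + 1*(2 + exp(-2*I*pi/5) + exp(4*I*pi/5))*conj(exp(2*I*pi/5))]
      = (1/5)[(4) + (exp(-2*I*pi/5) + exp(4*I*pi/5) + 2*exp(2*I*pi/5)) + (exp(-2*I*pi/5) + exp(-4*I*pi/5) + 2*exp(4*I*pi/5)) + (2*exp(-4*I*pi/5) + exp(4*I*pi/5) + exp(2*I*pi/5)) + (2*exp(-2*I*pi/5) + exp(-4*I*pi/5) + exp(2*I*pi/5))] = 0/5 = 0
(Exp terms are combined using exp(i*s)*conj(exp(i*t)) = exp(i*(s-t)), and sums of them are collapsed using the identity that for every m > 1 the m distinct m-th roots of unity sum to 0, e.g. 1 + exp(2*I*pi/3) + exp(-2*I*pi/3) = 0.)
Dimension check: dim(rho) = sum (mult * dim) = 2*1 + 1*1 + 0*1 + 1*1 + 0*1 = 4 = chi_rho(e) = 4.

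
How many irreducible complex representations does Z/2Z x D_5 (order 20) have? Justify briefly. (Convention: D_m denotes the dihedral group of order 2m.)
8

Argument: The number of irreducible complex representations of a finite group equals its number of conjugacy classes. For a direct product, #classes(G x H) = #classes(G) * #classes(H). Z/2Z has 2 classes (abelian), D_5 has 4 classes, so 2 * 4 = 8, so Z/2Z x D_5 (order 20) has exactly 8 irreducible complex representations.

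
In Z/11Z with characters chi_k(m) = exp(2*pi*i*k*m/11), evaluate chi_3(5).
chi_3(5) = zeta_11^15 = exp(8*I*pi/11)

chi_3(5) = zeta_11^(3*5) = zeta_11^15. Since zeta_11^11 = 1, this equals zeta_11^4 = exp(2*pi*i*4/11) = exp(8*I*pi/11).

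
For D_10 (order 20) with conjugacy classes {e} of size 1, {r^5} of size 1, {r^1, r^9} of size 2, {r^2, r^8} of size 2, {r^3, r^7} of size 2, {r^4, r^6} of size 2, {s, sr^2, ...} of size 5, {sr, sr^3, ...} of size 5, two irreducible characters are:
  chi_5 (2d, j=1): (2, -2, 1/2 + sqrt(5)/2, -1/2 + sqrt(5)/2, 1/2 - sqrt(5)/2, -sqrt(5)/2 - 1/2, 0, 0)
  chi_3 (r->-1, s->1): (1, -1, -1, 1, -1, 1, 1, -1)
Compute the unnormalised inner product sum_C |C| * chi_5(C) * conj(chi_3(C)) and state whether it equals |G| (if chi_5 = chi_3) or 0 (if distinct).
Sum = 0; so <chi_5, chi_3> = 0 (distinct irreducibles are orthogonal).

Derivation: Compute term by term over conjugacy classes (|C| * chi_5(C) * conj(chi_3(C))):
  1*(2)*conj(1) + 1*(-2)*conj(-1) + 2*(1/2 + sqrt(5)/2)*conj(-1) + 2*(-1/2 + sqrt(5)/2)*conj(1) + 2*(1/2 - sqrt(5)/2)*conj(-1) + 2*(-sqrt(5)/2 - 1/2)*conj(1) + 5*(0)*conj(1) + 5*(0)*conj(-1)
  = (2) + (2) + (-sqrt(5) - 1) + (-1 + sqrt(5)) + (-1 + sqrt(5)) + (-sqrt(5) - 1) + (0) + (0)
  = 0.
Dividing by |G| = 20 gives 0/20 = 0, matching the row-orthogonality relation <chi_5, chi_3> = [chi_5 = chi_3].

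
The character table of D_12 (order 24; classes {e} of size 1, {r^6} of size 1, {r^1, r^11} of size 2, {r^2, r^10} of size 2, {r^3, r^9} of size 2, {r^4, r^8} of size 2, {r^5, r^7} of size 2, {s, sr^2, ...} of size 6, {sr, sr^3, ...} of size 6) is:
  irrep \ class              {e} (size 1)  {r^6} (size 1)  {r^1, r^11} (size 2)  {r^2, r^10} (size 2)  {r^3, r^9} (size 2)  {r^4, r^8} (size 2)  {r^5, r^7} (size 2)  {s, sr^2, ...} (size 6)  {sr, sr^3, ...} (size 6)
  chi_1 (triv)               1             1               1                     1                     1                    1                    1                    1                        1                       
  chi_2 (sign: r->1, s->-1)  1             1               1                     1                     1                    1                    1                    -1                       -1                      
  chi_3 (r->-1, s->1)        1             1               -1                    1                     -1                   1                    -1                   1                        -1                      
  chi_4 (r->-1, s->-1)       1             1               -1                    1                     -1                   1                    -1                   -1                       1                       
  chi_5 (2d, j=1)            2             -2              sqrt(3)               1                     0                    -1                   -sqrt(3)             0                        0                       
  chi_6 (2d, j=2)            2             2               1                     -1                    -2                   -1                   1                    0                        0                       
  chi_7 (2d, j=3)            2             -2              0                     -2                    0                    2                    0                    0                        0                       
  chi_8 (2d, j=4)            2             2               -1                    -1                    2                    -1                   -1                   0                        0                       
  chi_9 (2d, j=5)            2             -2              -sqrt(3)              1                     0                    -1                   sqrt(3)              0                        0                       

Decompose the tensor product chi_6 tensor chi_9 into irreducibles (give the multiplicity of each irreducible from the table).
chi_6 tensor chi_9 = chi_7 + chi_9 (all other irreducibles have multiplicity 0).

Solution. The character of a tensor product is the pointwise product (chi_6 * chi_9)(C) = chi_6(C) * chi_9(C):
  {e}: (2)*(2), {r^6}: (2)*(-2), {r^1, r^11}: (1)*(-sqrt(3)), {r^2, r^10}: (-1)*(1), {r^3, r^9}: (-2)*(0), {r^4, r^8}: (-1)*(-1), {r^5, r^7}: (1)*(sqrt(3)), {s, sr^2, ...}: (0)*(0), {sr, sr^3, ...}: (0)*(0)
so (chi_6 * chi_9) takes values
  {e} -> 4, {r^6} -> -4, {r^1, r^11} -> -sqrt(3), {r^2, r^10} -> -1, {r^3, r^9} -> 0, {r^4, r^8} -> 1, {r^5, r^7} -> sqrt(3), {s, sr^2, ...} -> 0, {sr, sr^3, ...} -> 0.
Now take the inner product of this character with each irreducible chi from the table, <chi_6*chi_9, chi> = (1/24) sum_C |C| (chi_6*chi_9)(C) conj(chi(C)):
  <chi_6*chi_9, chi_1> = (1/24)[1*(4)*conj(1) + 1*(-4)*conj(1) + 2*(-sqrt(3))*conj(1) + 2*(-1)*conj(1) + 2*(0)*conj(1) + 2*(1)*conj(1) + 2*(sqrt(3))*conj(1) + 6*(0)*conj(1) + 6*(0)*conj(1)]
      = (1/24)[(4) + (-4) + (-2*sqrt(3)) + (-2) + (0) + (2) + (2*sqrt(3)) + (0) + (0)] = 0/24 = 0
  <chi_6*chi_9, chi_2> = (1/24)[1*(4)*conj(1) + 1*(-4)*conj(1) + 2*(-sqrt(3))*conj(1) + 2*(-1)*conj(1) + 2*(0)*conj(1) + 2*(1)*conj(1) + 2*(sqrt(3))*conj(1) + 6*(0)*conj(-1) + 6*(0)*conj(-1)]
      = (1/24)[(4) + (-4) + (-2*sqrt(3)) + (-2) + (0) + (2) + (2*sqrt(3)) + (0) + (0)] = 0/24 = 0
  <chi_6*chi_9, chi_3> = (1/24)[1*(4)*conj(1) + 1*(-4)*conj(1) + 2*(-sqrt(3))*conj(-1) + 2*(-1)*conj(1) + 2*(0)*conj(-1) + 2*(1)*conj(1) + 2*(sqrt(3))*conj(-1) + 6*(0)*conj(1) + 6*(0)*conj(-1)]
      = (1/24)[(4) + (-4) + (2*sqrt(3)) + (-2) + (0) + (2) + (-2*sqrt(3)) + (0) + (0)] = 0/24 = 0
  <chi_6*chi_9, chi_4> = (1/24)[1*(4)*conj(1) + 1*(-4)*conj(1) + 2*(-sqrt(3))*conj(-1) + 2*(-1)*conj(1) + 2*(0)*conj(-1) + 2*(1)*conj(1) + 2*(sqrt(3))*conj(-1) + 6*(0)*conj(-1) + 6*(0)*conj(1)]
      = (1/24)[(4) + (-4) + (2*sqrt(3)) + (-2) + (0) + (2) + (-2*sqrt(3)) + (0) + (0)] = 0/24 = 0
  <chi_6*chi_9, chi_5> = (1/24)[1*(4)*conj(2) + 1*(-4)*conj(-2) + 2*(-sqrt(3))*conj(sqrt(3)) + 2*(-1)*conj(1) + 2*(0)*conj(0) + 2*(1)*conj(-1) + 2*(sqrt(3))*conj(-sqrt(3)) + 6*(0)*conj(0) + 6*(0)*conj(0)]
      = (1/24)[(8) + (8) + (-6) + (-2) + (0) + (-2) + (-6) + (0) + (0)] = 0/24 = 0
  <chi_6*chi_9, chi_6> = (1/24)[1*(4)*conj(2) + 1*(-4)*conj(2) + 2*(-sqrt(3))*conj(1) + 2*(-1)*conj(-1) + 2*(0)*conj(-2) + 2*(1)*conj(-1) + 2*(sqrt(3))*conj(1) + 6*(0)*conj(0) + 6*(0)*conj(0)]
      = (1/24)[(8) + (-8) + (-2*sqrt(3)) + (2) + (0) + (-2) + (2*sqrt(3)) + (0) + (0)] = 0/24 = 0
  <chi_6*chi_9, chi_7> = (1/24)[1*(4)*conj(2) + 1*(-4)*conj(-2) + 2*(-sqrt(3))*conj(0) + 2*(-1)*conj(-2) + 2*(0)*conj(0) + 2*(1)*conj(2) + 2*(sqrt(3))*conj(0) + 6*(0)*conj(0) + 6*(0)*conj(0)]
      = (1/24)[(8) + (8) + (0) + (4) + (0) + (4) + (0) + (0) + (0)] = 24/24 = 1
  <chi_6*chi_9, chi_8> = (1/24)[1*(4)*conj(2) + 1*(-4)*conj(2) + 2*(-sqrt(3))*conj(-1) + 2*(-1)*conj(-1) + 2*(0)*conj(2) + 2*(1)*conj(-1) + 2*(sqrt(3))*conj(-1) + 6*(0)*conj(0) + 6*(0)*conj(0)]
      = (1/24)[(8) + (-8) + (2*sqrt(3)) + (2) + (0) + (-2) + (-2*sqrt(3)) + (0) + (0)] = 0/24 = 0
  <chi_6*chi_9, chi_9> = (1/24)[1*(4)*conj(2) + 1*(-4)*conj(-2) + 2*(-sqrt(3))*conj(-sqrt(3)) + 2*(-1)*conj(1) + 2*(0)*conj(0) + 2*(1)*conj(-1) + 2*(sqrt(3))*conj(sqrt(3)) + 6*(0)*conj(0) + 6*(0)*conj(0)]
      = (1/24)[(8) + (8) + (6) + (-2) + (0) + (-2) + (6) + (0) + (0)] = 24/24 = 1
Hence the multiplicities are chi_7: 1, chi_9: 1. Dimension check: dim(chi_6)*dim(chi_9) = 2*2 = 4 and sum (mult * dim) = 1*2 + 1*2 = 4.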